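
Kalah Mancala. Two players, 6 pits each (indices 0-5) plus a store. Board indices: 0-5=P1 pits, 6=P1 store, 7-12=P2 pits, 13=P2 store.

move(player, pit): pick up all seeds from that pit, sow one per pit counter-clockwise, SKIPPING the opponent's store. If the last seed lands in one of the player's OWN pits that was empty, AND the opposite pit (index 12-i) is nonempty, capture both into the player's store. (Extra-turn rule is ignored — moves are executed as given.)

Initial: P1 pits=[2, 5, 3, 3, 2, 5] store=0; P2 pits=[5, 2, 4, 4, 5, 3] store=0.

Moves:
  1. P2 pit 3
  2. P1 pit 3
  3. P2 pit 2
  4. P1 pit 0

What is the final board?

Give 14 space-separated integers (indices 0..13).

Move 1: P2 pit3 -> P1=[3,5,3,3,2,5](0) P2=[5,2,4,0,6,4](1)
Move 2: P1 pit3 -> P1=[3,5,3,0,3,6](1) P2=[5,2,4,0,6,4](1)
Move 3: P2 pit2 -> P1=[3,5,3,0,3,6](1) P2=[5,2,0,1,7,5](2)
Move 4: P1 pit0 -> P1=[0,6,4,1,3,6](1) P2=[5,2,0,1,7,5](2)

Answer: 0 6 4 1 3 6 1 5 2 0 1 7 5 2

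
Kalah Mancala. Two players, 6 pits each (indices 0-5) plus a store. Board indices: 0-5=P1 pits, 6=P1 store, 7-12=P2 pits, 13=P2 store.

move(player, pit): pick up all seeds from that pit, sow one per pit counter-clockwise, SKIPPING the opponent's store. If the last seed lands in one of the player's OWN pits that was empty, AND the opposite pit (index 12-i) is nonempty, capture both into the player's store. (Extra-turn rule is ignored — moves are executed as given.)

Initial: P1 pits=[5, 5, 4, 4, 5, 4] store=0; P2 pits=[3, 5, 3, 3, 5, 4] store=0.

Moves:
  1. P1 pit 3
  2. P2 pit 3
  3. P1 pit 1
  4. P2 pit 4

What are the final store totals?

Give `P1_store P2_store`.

Move 1: P1 pit3 -> P1=[5,5,4,0,6,5](1) P2=[4,5,3,3,5,4](0)
Move 2: P2 pit3 -> P1=[5,5,4,0,6,5](1) P2=[4,5,3,0,6,5](1)
Move 3: P1 pit1 -> P1=[5,0,5,1,7,6](2) P2=[4,5,3,0,6,5](1)
Move 4: P2 pit4 -> P1=[6,1,6,2,7,6](2) P2=[4,5,3,0,0,6](2)

Answer: 2 2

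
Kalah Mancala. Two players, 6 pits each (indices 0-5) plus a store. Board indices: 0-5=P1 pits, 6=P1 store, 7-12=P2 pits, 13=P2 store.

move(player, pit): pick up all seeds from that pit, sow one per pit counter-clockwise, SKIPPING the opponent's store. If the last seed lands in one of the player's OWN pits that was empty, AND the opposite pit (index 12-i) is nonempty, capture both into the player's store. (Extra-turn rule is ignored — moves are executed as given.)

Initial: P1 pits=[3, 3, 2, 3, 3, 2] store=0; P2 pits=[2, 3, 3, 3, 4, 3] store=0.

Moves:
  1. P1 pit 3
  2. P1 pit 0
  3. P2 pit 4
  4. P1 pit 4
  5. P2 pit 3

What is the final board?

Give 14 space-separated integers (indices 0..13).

Move 1: P1 pit3 -> P1=[3,3,2,0,4,3](1) P2=[2,3,3,3,4,3](0)
Move 2: P1 pit0 -> P1=[0,4,3,0,4,3](5) P2=[2,3,0,3,4,3](0)
Move 3: P2 pit4 -> P1=[1,5,3,0,4,3](5) P2=[2,3,0,3,0,4](1)
Move 4: P1 pit4 -> P1=[1,5,3,0,0,4](6) P2=[3,4,0,3,0,4](1)
Move 5: P2 pit3 -> P1=[1,5,3,0,0,4](6) P2=[3,4,0,0,1,5](2)

Answer: 1 5 3 0 0 4 6 3 4 0 0 1 5 2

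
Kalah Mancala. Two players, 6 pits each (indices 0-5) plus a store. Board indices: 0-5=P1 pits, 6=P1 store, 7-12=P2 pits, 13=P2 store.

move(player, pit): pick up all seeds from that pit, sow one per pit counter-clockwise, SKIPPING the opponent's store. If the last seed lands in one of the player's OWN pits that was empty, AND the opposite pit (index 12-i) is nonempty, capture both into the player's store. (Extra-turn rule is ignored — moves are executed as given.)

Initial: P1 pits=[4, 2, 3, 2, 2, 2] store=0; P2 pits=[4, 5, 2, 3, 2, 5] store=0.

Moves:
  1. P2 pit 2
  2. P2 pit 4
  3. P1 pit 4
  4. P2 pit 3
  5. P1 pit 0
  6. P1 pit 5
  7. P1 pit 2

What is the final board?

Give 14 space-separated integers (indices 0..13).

Move 1: P2 pit2 -> P1=[4,2,3,2,2,2](0) P2=[4,5,0,4,3,5](0)
Move 2: P2 pit4 -> P1=[5,2,3,2,2,2](0) P2=[4,5,0,4,0,6](1)
Move 3: P1 pit4 -> P1=[5,2,3,2,0,3](1) P2=[4,5,0,4,0,6](1)
Move 4: P2 pit3 -> P1=[6,2,3,2,0,3](1) P2=[4,5,0,0,1,7](2)
Move 5: P1 pit0 -> P1=[0,3,4,3,1,4](2) P2=[4,5,0,0,1,7](2)
Move 6: P1 pit5 -> P1=[0,3,4,3,1,0](3) P2=[5,6,1,0,1,7](2)
Move 7: P1 pit2 -> P1=[0,3,0,4,2,1](4) P2=[5,6,1,0,1,7](2)

Answer: 0 3 0 4 2 1 4 5 6 1 0 1 7 2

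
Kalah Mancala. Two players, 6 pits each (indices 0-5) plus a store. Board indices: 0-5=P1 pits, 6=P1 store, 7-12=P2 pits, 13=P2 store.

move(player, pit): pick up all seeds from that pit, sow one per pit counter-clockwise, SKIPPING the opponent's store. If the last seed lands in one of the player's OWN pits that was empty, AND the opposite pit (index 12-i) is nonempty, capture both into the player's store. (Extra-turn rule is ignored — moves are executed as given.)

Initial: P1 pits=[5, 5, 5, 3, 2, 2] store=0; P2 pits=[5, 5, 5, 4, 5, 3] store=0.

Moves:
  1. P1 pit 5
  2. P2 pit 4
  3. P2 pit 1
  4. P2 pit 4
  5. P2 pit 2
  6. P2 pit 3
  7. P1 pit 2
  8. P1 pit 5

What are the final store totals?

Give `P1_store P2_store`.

Answer: 3 4

Derivation:
Move 1: P1 pit5 -> P1=[5,5,5,3,2,0](1) P2=[6,5,5,4,5,3](0)
Move 2: P2 pit4 -> P1=[6,6,6,3,2,0](1) P2=[6,5,5,4,0,4](1)
Move 3: P2 pit1 -> P1=[6,6,6,3,2,0](1) P2=[6,0,6,5,1,5](2)
Move 4: P2 pit4 -> P1=[6,6,6,3,2,0](1) P2=[6,0,6,5,0,6](2)
Move 5: P2 pit2 -> P1=[7,7,6,3,2,0](1) P2=[6,0,0,6,1,7](3)
Move 6: P2 pit3 -> P1=[8,8,7,3,2,0](1) P2=[6,0,0,0,2,8](4)
Move 7: P1 pit2 -> P1=[8,8,0,4,3,1](2) P2=[7,1,1,0,2,8](4)
Move 8: P1 pit5 -> P1=[8,8,0,4,3,0](3) P2=[7,1,1,0,2,8](4)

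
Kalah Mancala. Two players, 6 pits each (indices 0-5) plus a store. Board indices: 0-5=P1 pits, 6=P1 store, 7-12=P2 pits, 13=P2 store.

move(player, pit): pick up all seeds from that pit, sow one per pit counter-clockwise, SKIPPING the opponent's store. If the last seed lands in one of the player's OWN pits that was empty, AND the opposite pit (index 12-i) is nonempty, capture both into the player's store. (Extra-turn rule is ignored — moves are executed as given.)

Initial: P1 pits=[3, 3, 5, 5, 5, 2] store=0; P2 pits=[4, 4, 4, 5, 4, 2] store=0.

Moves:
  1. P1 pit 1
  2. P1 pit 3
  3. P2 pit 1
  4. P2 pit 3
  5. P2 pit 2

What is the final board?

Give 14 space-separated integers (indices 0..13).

Move 1: P1 pit1 -> P1=[3,0,6,6,6,2](0) P2=[4,4,4,5,4,2](0)
Move 2: P1 pit3 -> P1=[3,0,6,0,7,3](1) P2=[5,5,5,5,4,2](0)
Move 3: P2 pit1 -> P1=[3,0,6,0,7,3](1) P2=[5,0,6,6,5,3](1)
Move 4: P2 pit3 -> P1=[4,1,7,0,7,3](1) P2=[5,0,6,0,6,4](2)
Move 5: P2 pit2 -> P1=[5,2,7,0,7,3](1) P2=[5,0,0,1,7,5](3)

Answer: 5 2 7 0 7 3 1 5 0 0 1 7 5 3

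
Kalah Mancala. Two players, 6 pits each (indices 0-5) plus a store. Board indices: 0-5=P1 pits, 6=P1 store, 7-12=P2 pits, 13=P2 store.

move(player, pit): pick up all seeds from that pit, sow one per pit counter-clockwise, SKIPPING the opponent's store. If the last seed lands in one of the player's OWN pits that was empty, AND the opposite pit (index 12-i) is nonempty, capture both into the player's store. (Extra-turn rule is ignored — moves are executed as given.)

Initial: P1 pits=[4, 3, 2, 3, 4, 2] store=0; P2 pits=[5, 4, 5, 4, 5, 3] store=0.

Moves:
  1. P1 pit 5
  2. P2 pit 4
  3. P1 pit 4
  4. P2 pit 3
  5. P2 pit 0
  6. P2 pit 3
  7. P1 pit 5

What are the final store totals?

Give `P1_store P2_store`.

Answer: 3 3

Derivation:
Move 1: P1 pit5 -> P1=[4,3,2,3,4,0](1) P2=[6,4,5,4,5,3](0)
Move 2: P2 pit4 -> P1=[5,4,3,3,4,0](1) P2=[6,4,5,4,0,4](1)
Move 3: P1 pit4 -> P1=[5,4,3,3,0,1](2) P2=[7,5,5,4,0,4](1)
Move 4: P2 pit3 -> P1=[6,4,3,3,0,1](2) P2=[7,5,5,0,1,5](2)
Move 5: P2 pit0 -> P1=[7,4,3,3,0,1](2) P2=[0,6,6,1,2,6](3)
Move 6: P2 pit3 -> P1=[7,4,3,3,0,1](2) P2=[0,6,6,0,3,6](3)
Move 7: P1 pit5 -> P1=[7,4,3,3,0,0](3) P2=[0,6,6,0,3,6](3)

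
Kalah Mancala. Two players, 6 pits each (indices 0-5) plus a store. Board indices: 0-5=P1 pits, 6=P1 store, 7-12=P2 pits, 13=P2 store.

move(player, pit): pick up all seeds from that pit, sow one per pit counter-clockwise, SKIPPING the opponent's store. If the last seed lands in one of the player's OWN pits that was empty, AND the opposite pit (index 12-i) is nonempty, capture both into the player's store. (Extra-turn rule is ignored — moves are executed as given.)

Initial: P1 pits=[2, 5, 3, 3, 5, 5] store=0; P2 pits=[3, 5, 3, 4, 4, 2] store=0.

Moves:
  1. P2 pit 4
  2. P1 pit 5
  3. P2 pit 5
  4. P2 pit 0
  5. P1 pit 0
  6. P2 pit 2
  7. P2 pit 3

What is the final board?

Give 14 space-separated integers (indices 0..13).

Move 1: P2 pit4 -> P1=[3,6,3,3,5,5](0) P2=[3,5,3,4,0,3](1)
Move 2: P1 pit5 -> P1=[3,6,3,3,5,0](1) P2=[4,6,4,5,0,3](1)
Move 3: P2 pit5 -> P1=[4,7,3,3,5,0](1) P2=[4,6,4,5,0,0](2)
Move 4: P2 pit0 -> P1=[4,0,3,3,5,0](1) P2=[0,7,5,6,0,0](10)
Move 5: P1 pit0 -> P1=[0,1,4,4,6,0](1) P2=[0,7,5,6,0,0](10)
Move 6: P2 pit2 -> P1=[1,1,4,4,6,0](1) P2=[0,7,0,7,1,1](11)
Move 7: P2 pit3 -> P1=[2,2,5,5,6,0](1) P2=[0,7,0,0,2,2](12)

Answer: 2 2 5 5 6 0 1 0 7 0 0 2 2 12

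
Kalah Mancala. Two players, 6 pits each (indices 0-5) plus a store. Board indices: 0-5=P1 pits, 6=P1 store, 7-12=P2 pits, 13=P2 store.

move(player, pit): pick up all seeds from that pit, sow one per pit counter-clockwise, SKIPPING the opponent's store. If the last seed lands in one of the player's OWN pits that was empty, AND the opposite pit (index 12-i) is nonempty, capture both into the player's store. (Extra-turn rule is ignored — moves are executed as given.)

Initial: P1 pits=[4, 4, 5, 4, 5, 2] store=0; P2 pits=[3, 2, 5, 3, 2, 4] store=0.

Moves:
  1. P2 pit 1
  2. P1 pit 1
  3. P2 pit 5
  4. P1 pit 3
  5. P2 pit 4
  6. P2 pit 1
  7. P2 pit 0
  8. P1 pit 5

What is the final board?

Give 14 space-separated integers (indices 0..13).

Move 1: P2 pit1 -> P1=[4,4,5,4,5,2](0) P2=[3,0,6,4,2,4](0)
Move 2: P1 pit1 -> P1=[4,0,6,5,6,3](0) P2=[3,0,6,4,2,4](0)
Move 3: P2 pit5 -> P1=[5,1,7,5,6,3](0) P2=[3,0,6,4,2,0](1)
Move 4: P1 pit3 -> P1=[5,1,7,0,7,4](1) P2=[4,1,6,4,2,0](1)
Move 5: P2 pit4 -> P1=[5,1,7,0,7,4](1) P2=[4,1,6,4,0,1](2)
Move 6: P2 pit1 -> P1=[5,1,7,0,7,4](1) P2=[4,0,7,4,0,1](2)
Move 7: P2 pit0 -> P1=[5,0,7,0,7,4](1) P2=[0,1,8,5,0,1](4)
Move 8: P1 pit5 -> P1=[5,0,7,0,7,0](2) P2=[1,2,9,5,0,1](4)

Answer: 5 0 7 0 7 0 2 1 2 9 5 0 1 4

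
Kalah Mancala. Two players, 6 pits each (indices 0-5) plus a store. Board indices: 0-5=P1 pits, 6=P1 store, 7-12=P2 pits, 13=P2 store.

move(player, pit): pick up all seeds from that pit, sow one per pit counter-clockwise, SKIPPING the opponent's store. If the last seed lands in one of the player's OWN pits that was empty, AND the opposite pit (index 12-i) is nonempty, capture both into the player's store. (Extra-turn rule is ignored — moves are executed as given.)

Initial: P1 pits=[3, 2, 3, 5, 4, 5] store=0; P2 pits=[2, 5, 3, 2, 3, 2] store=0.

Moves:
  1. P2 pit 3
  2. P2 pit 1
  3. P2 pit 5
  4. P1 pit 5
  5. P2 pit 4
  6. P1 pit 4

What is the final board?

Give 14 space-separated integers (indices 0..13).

Move 1: P2 pit3 -> P1=[3,2,3,5,4,5](0) P2=[2,5,3,0,4,3](0)
Move 2: P2 pit1 -> P1=[3,2,3,5,4,5](0) P2=[2,0,4,1,5,4](1)
Move 3: P2 pit5 -> P1=[4,3,4,5,4,5](0) P2=[2,0,4,1,5,0](2)
Move 4: P1 pit5 -> P1=[4,3,4,5,4,0](1) P2=[3,1,5,2,5,0](2)
Move 5: P2 pit4 -> P1=[5,4,5,5,4,0](1) P2=[3,1,5,2,0,1](3)
Move 6: P1 pit4 -> P1=[5,4,5,5,0,1](2) P2=[4,2,5,2,0,1](3)

Answer: 5 4 5 5 0 1 2 4 2 5 2 0 1 3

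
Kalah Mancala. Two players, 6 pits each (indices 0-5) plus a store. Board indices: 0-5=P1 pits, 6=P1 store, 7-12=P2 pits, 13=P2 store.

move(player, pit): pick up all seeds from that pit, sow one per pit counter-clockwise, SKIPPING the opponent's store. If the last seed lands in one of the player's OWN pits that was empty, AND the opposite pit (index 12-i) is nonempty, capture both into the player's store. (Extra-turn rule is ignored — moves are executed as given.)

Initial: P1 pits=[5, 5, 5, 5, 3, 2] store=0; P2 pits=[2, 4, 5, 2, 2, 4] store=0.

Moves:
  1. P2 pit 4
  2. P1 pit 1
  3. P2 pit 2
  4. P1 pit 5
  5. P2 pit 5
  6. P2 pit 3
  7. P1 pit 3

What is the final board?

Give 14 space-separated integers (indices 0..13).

Answer: 7 1 7 0 6 1 3 4 6 1 1 2 1 4

Derivation:
Move 1: P2 pit4 -> P1=[5,5,5,5,3,2](0) P2=[2,4,5,2,0,5](1)
Move 2: P1 pit1 -> P1=[5,0,6,6,4,3](1) P2=[2,4,5,2,0,5](1)
Move 3: P2 pit2 -> P1=[6,0,6,6,4,3](1) P2=[2,4,0,3,1,6](2)
Move 4: P1 pit5 -> P1=[6,0,6,6,4,0](2) P2=[3,5,0,3,1,6](2)
Move 5: P2 pit5 -> P1=[7,1,7,7,5,0](2) P2=[3,5,0,3,1,0](3)
Move 6: P2 pit3 -> P1=[7,1,7,7,5,0](2) P2=[3,5,0,0,2,1](4)
Move 7: P1 pit3 -> P1=[7,1,7,0,6,1](3) P2=[4,6,1,1,2,1](4)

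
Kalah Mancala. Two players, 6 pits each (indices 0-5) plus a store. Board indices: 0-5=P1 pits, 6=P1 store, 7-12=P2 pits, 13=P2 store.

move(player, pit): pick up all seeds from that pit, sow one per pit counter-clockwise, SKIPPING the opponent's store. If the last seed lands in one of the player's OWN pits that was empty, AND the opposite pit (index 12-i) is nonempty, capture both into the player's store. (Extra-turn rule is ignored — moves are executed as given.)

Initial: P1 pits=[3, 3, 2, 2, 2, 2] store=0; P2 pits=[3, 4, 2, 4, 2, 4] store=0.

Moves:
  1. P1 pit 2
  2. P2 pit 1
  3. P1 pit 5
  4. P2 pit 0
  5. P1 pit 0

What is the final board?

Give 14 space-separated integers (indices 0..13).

Move 1: P1 pit2 -> P1=[3,3,0,3,3,2](0) P2=[3,4,2,4,2,4](0)
Move 2: P2 pit1 -> P1=[3,3,0,3,3,2](0) P2=[3,0,3,5,3,5](0)
Move 3: P1 pit5 -> P1=[3,3,0,3,3,0](1) P2=[4,0,3,5,3,5](0)
Move 4: P2 pit0 -> P1=[3,3,0,3,3,0](1) P2=[0,1,4,6,4,5](0)
Move 5: P1 pit0 -> P1=[0,4,1,4,3,0](1) P2=[0,1,4,6,4,5](0)

Answer: 0 4 1 4 3 0 1 0 1 4 6 4 5 0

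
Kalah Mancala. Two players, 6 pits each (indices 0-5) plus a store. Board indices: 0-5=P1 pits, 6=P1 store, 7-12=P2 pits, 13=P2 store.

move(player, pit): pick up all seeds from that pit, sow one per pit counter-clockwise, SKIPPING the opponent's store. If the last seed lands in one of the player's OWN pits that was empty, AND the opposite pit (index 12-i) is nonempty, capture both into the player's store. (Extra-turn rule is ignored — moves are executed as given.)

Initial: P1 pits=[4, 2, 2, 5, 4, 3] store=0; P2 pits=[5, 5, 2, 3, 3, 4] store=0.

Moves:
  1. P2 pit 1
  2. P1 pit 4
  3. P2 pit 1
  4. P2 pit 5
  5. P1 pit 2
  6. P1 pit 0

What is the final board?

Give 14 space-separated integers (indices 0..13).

Answer: 0 4 1 8 2 6 1 6 0 4 4 4 0 2

Derivation:
Move 1: P2 pit1 -> P1=[4,2,2,5,4,3](0) P2=[5,0,3,4,4,5](1)
Move 2: P1 pit4 -> P1=[4,2,2,5,0,4](1) P2=[6,1,3,4,4,5](1)
Move 3: P2 pit1 -> P1=[4,2,2,5,0,4](1) P2=[6,0,4,4,4,5](1)
Move 4: P2 pit5 -> P1=[5,3,3,6,0,4](1) P2=[6,0,4,4,4,0](2)
Move 5: P1 pit2 -> P1=[5,3,0,7,1,5](1) P2=[6,0,4,4,4,0](2)
Move 6: P1 pit0 -> P1=[0,4,1,8,2,6](1) P2=[6,0,4,4,4,0](2)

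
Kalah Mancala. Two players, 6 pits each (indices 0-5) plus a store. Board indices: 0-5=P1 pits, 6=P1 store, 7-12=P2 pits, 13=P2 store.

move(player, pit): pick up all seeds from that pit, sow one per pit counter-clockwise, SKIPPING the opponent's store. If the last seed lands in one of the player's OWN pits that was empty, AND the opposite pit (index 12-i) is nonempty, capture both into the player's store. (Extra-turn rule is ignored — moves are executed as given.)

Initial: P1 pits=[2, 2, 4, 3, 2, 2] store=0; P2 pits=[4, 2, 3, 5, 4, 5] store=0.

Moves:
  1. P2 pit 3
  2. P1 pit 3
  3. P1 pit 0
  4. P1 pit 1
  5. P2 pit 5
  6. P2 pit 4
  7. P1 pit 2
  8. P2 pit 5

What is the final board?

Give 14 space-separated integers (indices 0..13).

Answer: 2 2 0 3 6 5 6 5 3 1 1 0 0 4

Derivation:
Move 1: P2 pit3 -> P1=[3,3,4,3,2,2](0) P2=[4,2,3,0,5,6](1)
Move 2: P1 pit3 -> P1=[3,3,4,0,3,3](1) P2=[4,2,3,0,5,6](1)
Move 3: P1 pit0 -> P1=[0,4,5,0,3,3](5) P2=[4,2,0,0,5,6](1)
Move 4: P1 pit1 -> P1=[0,0,6,1,4,4](5) P2=[4,2,0,0,5,6](1)
Move 5: P2 pit5 -> P1=[1,1,7,2,5,4](5) P2=[4,2,0,0,5,0](2)
Move 6: P2 pit4 -> P1=[2,2,8,2,5,4](5) P2=[4,2,0,0,0,1](3)
Move 7: P1 pit2 -> P1=[2,2,0,3,6,5](6) P2=[5,3,1,1,0,1](3)
Move 8: P2 pit5 -> P1=[2,2,0,3,6,5](6) P2=[5,3,1,1,0,0](4)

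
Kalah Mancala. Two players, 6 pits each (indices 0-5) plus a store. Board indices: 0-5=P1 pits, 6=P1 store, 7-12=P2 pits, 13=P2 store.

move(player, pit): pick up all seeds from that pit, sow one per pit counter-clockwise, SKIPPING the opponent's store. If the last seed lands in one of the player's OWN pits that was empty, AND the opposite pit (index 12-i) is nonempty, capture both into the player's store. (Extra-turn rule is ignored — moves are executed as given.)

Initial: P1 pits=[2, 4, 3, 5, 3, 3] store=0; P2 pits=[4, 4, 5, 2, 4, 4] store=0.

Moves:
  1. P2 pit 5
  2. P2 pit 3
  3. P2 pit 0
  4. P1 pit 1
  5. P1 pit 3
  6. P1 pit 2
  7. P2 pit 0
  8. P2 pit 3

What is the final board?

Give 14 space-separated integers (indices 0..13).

Answer: 0 0 0 1 6 6 3 0 7 8 0 7 0 5

Derivation:
Move 1: P2 pit5 -> P1=[3,5,4,5,3,3](0) P2=[4,4,5,2,4,0](1)
Move 2: P2 pit3 -> P1=[0,5,4,5,3,3](0) P2=[4,4,5,0,5,0](5)
Move 3: P2 pit0 -> P1=[0,5,4,5,3,3](0) P2=[0,5,6,1,6,0](5)
Move 4: P1 pit1 -> P1=[0,0,5,6,4,4](1) P2=[0,5,6,1,6,0](5)
Move 5: P1 pit3 -> P1=[0,0,5,0,5,5](2) P2=[1,6,7,1,6,0](5)
Move 6: P1 pit2 -> P1=[0,0,0,1,6,6](3) P2=[2,6,7,1,6,0](5)
Move 7: P2 pit0 -> P1=[0,0,0,1,6,6](3) P2=[0,7,8,1,6,0](5)
Move 8: P2 pit3 -> P1=[0,0,0,1,6,6](3) P2=[0,7,8,0,7,0](5)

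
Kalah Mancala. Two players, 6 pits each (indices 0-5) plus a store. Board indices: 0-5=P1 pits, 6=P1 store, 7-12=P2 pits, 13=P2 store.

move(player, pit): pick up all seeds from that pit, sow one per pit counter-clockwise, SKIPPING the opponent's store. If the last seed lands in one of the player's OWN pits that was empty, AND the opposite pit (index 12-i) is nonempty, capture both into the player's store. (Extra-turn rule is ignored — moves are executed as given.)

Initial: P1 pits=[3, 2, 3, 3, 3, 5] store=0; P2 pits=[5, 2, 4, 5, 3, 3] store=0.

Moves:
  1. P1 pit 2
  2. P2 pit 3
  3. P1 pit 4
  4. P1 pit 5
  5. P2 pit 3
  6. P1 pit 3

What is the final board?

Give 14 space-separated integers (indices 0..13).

Answer: 4 3 0 0 1 1 3 8 4 5 0 6 5 1

Derivation:
Move 1: P1 pit2 -> P1=[3,2,0,4,4,6](0) P2=[5,2,4,5,3,3](0)
Move 2: P2 pit3 -> P1=[4,3,0,4,4,6](0) P2=[5,2,4,0,4,4](1)
Move 3: P1 pit4 -> P1=[4,3,0,4,0,7](1) P2=[6,3,4,0,4,4](1)
Move 4: P1 pit5 -> P1=[4,3,0,4,0,0](2) P2=[7,4,5,1,5,5](1)
Move 5: P2 pit3 -> P1=[4,3,0,4,0,0](2) P2=[7,4,5,0,6,5](1)
Move 6: P1 pit3 -> P1=[4,3,0,0,1,1](3) P2=[8,4,5,0,6,5](1)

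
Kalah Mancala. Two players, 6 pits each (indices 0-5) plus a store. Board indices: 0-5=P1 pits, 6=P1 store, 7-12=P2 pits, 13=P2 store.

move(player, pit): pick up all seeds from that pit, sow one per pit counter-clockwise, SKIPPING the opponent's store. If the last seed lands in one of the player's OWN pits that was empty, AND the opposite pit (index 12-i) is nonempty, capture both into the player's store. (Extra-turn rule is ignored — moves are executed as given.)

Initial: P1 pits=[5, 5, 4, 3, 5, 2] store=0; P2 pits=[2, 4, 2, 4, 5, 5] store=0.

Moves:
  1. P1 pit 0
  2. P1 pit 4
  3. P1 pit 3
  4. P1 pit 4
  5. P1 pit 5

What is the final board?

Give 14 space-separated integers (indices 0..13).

Move 1: P1 pit0 -> P1=[0,6,5,4,6,3](0) P2=[2,4,2,4,5,5](0)
Move 2: P1 pit4 -> P1=[0,6,5,4,0,4](1) P2=[3,5,3,5,5,5](0)
Move 3: P1 pit3 -> P1=[0,6,5,0,1,5](2) P2=[4,5,3,5,5,5](0)
Move 4: P1 pit4 -> P1=[0,6,5,0,0,6](2) P2=[4,5,3,5,5,5](0)
Move 5: P1 pit5 -> P1=[0,6,5,0,0,0](3) P2=[5,6,4,6,6,5](0)

Answer: 0 6 5 0 0 0 3 5 6 4 6 6 5 0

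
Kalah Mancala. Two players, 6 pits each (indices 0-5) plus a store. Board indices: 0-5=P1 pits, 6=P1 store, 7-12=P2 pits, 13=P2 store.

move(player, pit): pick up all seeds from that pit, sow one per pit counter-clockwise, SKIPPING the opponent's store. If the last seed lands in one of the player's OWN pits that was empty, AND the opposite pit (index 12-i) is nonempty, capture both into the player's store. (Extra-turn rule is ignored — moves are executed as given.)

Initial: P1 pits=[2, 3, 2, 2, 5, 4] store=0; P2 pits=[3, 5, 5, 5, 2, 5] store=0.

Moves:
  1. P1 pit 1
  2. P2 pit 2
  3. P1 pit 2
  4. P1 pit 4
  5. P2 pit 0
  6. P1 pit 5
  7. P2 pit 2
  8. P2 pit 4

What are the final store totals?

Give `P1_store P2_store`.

Move 1: P1 pit1 -> P1=[2,0,3,3,6,4](0) P2=[3,5,5,5,2,5](0)
Move 2: P2 pit2 -> P1=[3,0,3,3,6,4](0) P2=[3,5,0,6,3,6](1)
Move 3: P1 pit2 -> P1=[3,0,0,4,7,5](0) P2=[3,5,0,6,3,6](1)
Move 4: P1 pit4 -> P1=[3,0,0,4,0,6](1) P2=[4,6,1,7,4,6](1)
Move 5: P2 pit0 -> P1=[3,0,0,4,0,6](1) P2=[0,7,2,8,5,6](1)
Move 6: P1 pit5 -> P1=[3,0,0,4,0,0](2) P2=[1,8,3,9,6,6](1)
Move 7: P2 pit2 -> P1=[3,0,0,4,0,0](2) P2=[1,8,0,10,7,7](1)
Move 8: P2 pit4 -> P1=[4,1,1,5,1,0](2) P2=[1,8,0,10,0,8](2)

Answer: 2 2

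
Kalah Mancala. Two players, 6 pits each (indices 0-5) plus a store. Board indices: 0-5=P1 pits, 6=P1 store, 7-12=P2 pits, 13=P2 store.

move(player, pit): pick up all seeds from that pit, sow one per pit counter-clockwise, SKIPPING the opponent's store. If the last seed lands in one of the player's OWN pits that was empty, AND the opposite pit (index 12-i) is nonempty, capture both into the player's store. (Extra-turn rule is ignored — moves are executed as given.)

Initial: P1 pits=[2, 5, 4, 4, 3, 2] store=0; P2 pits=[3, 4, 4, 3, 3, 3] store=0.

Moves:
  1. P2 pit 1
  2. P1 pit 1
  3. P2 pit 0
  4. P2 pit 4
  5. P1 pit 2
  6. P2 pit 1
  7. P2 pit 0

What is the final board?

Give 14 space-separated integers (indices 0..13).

Move 1: P2 pit1 -> P1=[2,5,4,4,3,2](0) P2=[3,0,5,4,4,4](0)
Move 2: P1 pit1 -> P1=[2,0,5,5,4,3](1) P2=[3,0,5,4,4,4](0)
Move 3: P2 pit0 -> P1=[2,0,5,5,4,3](1) P2=[0,1,6,5,4,4](0)
Move 4: P2 pit4 -> P1=[3,1,5,5,4,3](1) P2=[0,1,6,5,0,5](1)
Move 5: P1 pit2 -> P1=[3,1,0,6,5,4](2) P2=[1,1,6,5,0,5](1)
Move 6: P2 pit1 -> P1=[3,1,0,6,5,4](2) P2=[1,0,7,5,0,5](1)
Move 7: P2 pit0 -> P1=[3,1,0,6,0,4](2) P2=[0,0,7,5,0,5](7)

Answer: 3 1 0 6 0 4 2 0 0 7 5 0 5 7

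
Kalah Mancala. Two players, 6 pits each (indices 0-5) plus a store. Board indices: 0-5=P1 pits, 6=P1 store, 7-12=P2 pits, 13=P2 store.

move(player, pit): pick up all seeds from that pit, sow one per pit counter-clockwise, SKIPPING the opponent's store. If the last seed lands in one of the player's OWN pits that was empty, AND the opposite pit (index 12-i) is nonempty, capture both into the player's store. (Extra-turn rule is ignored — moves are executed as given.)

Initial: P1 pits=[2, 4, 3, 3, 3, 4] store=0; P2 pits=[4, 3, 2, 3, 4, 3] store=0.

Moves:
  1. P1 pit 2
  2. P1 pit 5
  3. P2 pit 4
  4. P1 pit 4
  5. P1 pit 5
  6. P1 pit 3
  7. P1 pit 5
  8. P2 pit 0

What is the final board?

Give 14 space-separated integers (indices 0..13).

Move 1: P1 pit2 -> P1=[2,4,0,4,4,5](0) P2=[4,3,2,3,4,3](0)
Move 2: P1 pit5 -> P1=[2,4,0,4,4,0](1) P2=[5,4,3,4,4,3](0)
Move 3: P2 pit4 -> P1=[3,5,0,4,4,0](1) P2=[5,4,3,4,0,4](1)
Move 4: P1 pit4 -> P1=[3,5,0,4,0,1](2) P2=[6,5,3,4,0,4](1)
Move 5: P1 pit5 -> P1=[3,5,0,4,0,0](3) P2=[6,5,3,4,0,4](1)
Move 6: P1 pit3 -> P1=[3,5,0,0,1,1](4) P2=[7,5,3,4,0,4](1)
Move 7: P1 pit5 -> P1=[3,5,0,0,1,0](5) P2=[7,5,3,4,0,4](1)
Move 8: P2 pit0 -> P1=[4,5,0,0,1,0](5) P2=[0,6,4,5,1,5](2)

Answer: 4 5 0 0 1 0 5 0 6 4 5 1 5 2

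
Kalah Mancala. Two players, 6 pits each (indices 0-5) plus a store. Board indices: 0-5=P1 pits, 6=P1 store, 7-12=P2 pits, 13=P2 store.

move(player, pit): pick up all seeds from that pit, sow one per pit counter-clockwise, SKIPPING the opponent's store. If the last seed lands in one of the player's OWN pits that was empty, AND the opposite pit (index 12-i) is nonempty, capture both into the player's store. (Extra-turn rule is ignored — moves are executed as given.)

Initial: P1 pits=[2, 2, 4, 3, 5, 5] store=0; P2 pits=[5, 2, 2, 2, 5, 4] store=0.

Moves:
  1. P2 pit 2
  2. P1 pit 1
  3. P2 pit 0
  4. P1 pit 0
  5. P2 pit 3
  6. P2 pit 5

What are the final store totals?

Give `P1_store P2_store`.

Move 1: P2 pit2 -> P1=[2,2,4,3,5,5](0) P2=[5,2,0,3,6,4](0)
Move 2: P1 pit1 -> P1=[2,0,5,4,5,5](0) P2=[5,2,0,3,6,4](0)
Move 3: P2 pit0 -> P1=[2,0,5,4,5,5](0) P2=[0,3,1,4,7,5](0)
Move 4: P1 pit0 -> P1=[0,1,6,4,5,5](0) P2=[0,3,1,4,7,5](0)
Move 5: P2 pit3 -> P1=[1,1,6,4,5,5](0) P2=[0,3,1,0,8,6](1)
Move 6: P2 pit5 -> P1=[2,2,7,5,6,5](0) P2=[0,3,1,0,8,0](2)

Answer: 0 2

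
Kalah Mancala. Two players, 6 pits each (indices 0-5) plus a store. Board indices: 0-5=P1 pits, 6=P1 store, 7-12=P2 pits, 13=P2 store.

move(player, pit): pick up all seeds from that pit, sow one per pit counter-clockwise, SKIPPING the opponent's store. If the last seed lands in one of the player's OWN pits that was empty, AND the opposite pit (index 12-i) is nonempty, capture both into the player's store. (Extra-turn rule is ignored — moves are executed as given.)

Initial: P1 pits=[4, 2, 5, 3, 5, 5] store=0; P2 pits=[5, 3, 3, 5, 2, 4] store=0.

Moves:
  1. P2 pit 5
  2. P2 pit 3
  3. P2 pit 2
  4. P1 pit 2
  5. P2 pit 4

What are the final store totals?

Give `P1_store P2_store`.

Move 1: P2 pit5 -> P1=[5,3,6,3,5,5](0) P2=[5,3,3,5,2,0](1)
Move 2: P2 pit3 -> P1=[6,4,6,3,5,5](0) P2=[5,3,3,0,3,1](2)
Move 3: P2 pit2 -> P1=[6,4,6,3,5,5](0) P2=[5,3,0,1,4,2](2)
Move 4: P1 pit2 -> P1=[6,4,0,4,6,6](1) P2=[6,4,0,1,4,2](2)
Move 5: P2 pit4 -> P1=[7,5,0,4,6,6](1) P2=[6,4,0,1,0,3](3)

Answer: 1 3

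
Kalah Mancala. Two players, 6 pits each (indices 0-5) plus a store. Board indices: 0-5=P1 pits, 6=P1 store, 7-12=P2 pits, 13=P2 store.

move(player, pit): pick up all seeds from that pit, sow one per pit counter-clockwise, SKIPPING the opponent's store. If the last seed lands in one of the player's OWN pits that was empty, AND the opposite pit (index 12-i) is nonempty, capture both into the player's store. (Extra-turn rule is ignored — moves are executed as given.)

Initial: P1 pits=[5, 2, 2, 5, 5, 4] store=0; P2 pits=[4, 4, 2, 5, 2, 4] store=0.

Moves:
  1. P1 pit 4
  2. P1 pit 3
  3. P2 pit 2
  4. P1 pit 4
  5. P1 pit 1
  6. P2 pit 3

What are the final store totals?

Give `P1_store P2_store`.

Answer: 2 1

Derivation:
Move 1: P1 pit4 -> P1=[5,2,2,5,0,5](1) P2=[5,5,3,5,2,4](0)
Move 2: P1 pit3 -> P1=[5,2,2,0,1,6](2) P2=[6,6,3,5,2,4](0)
Move 3: P2 pit2 -> P1=[5,2,2,0,1,6](2) P2=[6,6,0,6,3,5](0)
Move 4: P1 pit4 -> P1=[5,2,2,0,0,7](2) P2=[6,6,0,6,3,5](0)
Move 5: P1 pit1 -> P1=[5,0,3,1,0,7](2) P2=[6,6,0,6,3,5](0)
Move 6: P2 pit3 -> P1=[6,1,4,1,0,7](2) P2=[6,6,0,0,4,6](1)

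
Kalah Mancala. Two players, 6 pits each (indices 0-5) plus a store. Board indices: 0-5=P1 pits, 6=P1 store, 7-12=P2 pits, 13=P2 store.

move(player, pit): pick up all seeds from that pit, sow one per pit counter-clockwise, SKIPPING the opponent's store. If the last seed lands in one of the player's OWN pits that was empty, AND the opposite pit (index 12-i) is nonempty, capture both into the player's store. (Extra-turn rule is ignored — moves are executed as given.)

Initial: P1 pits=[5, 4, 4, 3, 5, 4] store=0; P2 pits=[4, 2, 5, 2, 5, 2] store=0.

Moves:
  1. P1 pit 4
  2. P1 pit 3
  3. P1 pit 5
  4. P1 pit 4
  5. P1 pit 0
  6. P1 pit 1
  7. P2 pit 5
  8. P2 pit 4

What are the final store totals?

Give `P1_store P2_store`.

Move 1: P1 pit4 -> P1=[5,4,4,3,0,5](1) P2=[5,3,6,2,5,2](0)
Move 2: P1 pit3 -> P1=[5,4,4,0,1,6](2) P2=[5,3,6,2,5,2](0)
Move 3: P1 pit5 -> P1=[5,4,4,0,1,0](3) P2=[6,4,7,3,6,2](0)
Move 4: P1 pit4 -> P1=[5,4,4,0,0,0](10) P2=[0,4,7,3,6,2](0)
Move 5: P1 pit0 -> P1=[0,5,5,1,1,1](10) P2=[0,4,7,3,6,2](0)
Move 6: P1 pit1 -> P1=[0,0,6,2,2,2](11) P2=[0,4,7,3,6,2](0)
Move 7: P2 pit5 -> P1=[1,0,6,2,2,2](11) P2=[0,4,7,3,6,0](1)
Move 8: P2 pit4 -> P1=[2,1,7,3,2,2](11) P2=[0,4,7,3,0,1](2)

Answer: 11 2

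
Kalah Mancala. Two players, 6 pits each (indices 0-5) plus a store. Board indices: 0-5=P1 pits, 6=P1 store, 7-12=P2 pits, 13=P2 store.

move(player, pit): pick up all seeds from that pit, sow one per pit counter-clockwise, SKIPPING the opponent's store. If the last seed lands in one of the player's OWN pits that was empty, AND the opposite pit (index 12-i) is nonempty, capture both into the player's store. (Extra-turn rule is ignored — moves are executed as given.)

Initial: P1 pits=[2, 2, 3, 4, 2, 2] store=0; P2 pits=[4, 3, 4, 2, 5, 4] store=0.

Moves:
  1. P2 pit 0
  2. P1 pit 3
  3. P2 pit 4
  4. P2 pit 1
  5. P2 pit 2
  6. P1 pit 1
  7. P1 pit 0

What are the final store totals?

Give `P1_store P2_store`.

Move 1: P2 pit0 -> P1=[2,2,3,4,2,2](0) P2=[0,4,5,3,6,4](0)
Move 2: P1 pit3 -> P1=[2,2,3,0,3,3](1) P2=[1,4,5,3,6,4](0)
Move 3: P2 pit4 -> P1=[3,3,4,1,3,3](1) P2=[1,4,5,3,0,5](1)
Move 4: P2 pit1 -> P1=[3,3,4,1,3,3](1) P2=[1,0,6,4,1,6](1)
Move 5: P2 pit2 -> P1=[4,4,4,1,3,3](1) P2=[1,0,0,5,2,7](2)
Move 6: P1 pit1 -> P1=[4,0,5,2,4,4](1) P2=[1,0,0,5,2,7](2)
Move 7: P1 pit0 -> P1=[0,1,6,3,5,4](1) P2=[1,0,0,5,2,7](2)

Answer: 1 2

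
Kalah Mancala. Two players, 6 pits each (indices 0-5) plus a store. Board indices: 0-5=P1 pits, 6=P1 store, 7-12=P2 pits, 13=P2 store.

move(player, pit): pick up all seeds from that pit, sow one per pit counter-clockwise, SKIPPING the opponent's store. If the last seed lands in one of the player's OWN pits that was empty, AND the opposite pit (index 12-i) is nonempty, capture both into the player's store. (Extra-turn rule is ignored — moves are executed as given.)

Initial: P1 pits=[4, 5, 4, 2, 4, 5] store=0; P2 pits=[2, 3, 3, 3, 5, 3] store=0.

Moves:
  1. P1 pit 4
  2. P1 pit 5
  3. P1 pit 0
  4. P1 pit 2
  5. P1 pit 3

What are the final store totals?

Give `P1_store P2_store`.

Answer: 10 0

Derivation:
Move 1: P1 pit4 -> P1=[4,5,4,2,0,6](1) P2=[3,4,3,3,5,3](0)
Move 2: P1 pit5 -> P1=[4,5,4,2,0,0](2) P2=[4,5,4,4,6,3](0)
Move 3: P1 pit0 -> P1=[0,6,5,3,0,0](8) P2=[4,0,4,4,6,3](0)
Move 4: P1 pit2 -> P1=[0,6,0,4,1,1](9) P2=[5,0,4,4,6,3](0)
Move 5: P1 pit3 -> P1=[0,6,0,0,2,2](10) P2=[6,0,4,4,6,3](0)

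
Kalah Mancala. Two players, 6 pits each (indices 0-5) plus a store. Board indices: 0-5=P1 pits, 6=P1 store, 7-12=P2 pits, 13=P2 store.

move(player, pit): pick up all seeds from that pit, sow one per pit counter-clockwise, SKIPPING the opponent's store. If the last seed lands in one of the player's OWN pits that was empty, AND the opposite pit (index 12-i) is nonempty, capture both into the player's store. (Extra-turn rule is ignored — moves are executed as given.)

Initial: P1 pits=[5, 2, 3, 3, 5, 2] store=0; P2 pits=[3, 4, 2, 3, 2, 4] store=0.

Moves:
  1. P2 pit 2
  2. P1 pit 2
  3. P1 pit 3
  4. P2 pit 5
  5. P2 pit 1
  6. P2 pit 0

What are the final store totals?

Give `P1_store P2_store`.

Answer: 1 8

Derivation:
Move 1: P2 pit2 -> P1=[5,2,3,3,5,2](0) P2=[3,4,0,4,3,4](0)
Move 2: P1 pit2 -> P1=[5,2,0,4,6,3](0) P2=[3,4,0,4,3,4](0)
Move 3: P1 pit3 -> P1=[5,2,0,0,7,4](1) P2=[4,4,0,4,3,4](0)
Move 4: P2 pit5 -> P1=[6,3,1,0,7,4](1) P2=[4,4,0,4,3,0](1)
Move 5: P2 pit1 -> P1=[0,3,1,0,7,4](1) P2=[4,0,1,5,4,0](8)
Move 6: P2 pit0 -> P1=[0,3,1,0,7,4](1) P2=[0,1,2,6,5,0](8)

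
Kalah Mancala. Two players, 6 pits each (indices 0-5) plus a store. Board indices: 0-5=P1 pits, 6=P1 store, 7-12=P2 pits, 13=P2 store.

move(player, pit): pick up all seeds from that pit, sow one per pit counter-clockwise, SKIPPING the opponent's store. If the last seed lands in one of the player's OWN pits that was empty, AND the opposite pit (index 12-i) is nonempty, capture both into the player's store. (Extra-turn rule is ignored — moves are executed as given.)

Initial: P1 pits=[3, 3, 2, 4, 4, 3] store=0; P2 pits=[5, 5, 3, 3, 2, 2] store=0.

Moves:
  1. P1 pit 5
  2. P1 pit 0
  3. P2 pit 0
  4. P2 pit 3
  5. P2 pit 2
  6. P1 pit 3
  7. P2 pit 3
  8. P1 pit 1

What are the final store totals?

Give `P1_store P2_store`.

Move 1: P1 pit5 -> P1=[3,3,2,4,4,0](1) P2=[6,6,3,3,2,2](0)
Move 2: P1 pit0 -> P1=[0,4,3,5,4,0](1) P2=[6,6,3,3,2,2](0)
Move 3: P2 pit0 -> P1=[0,4,3,5,4,0](1) P2=[0,7,4,4,3,3](1)
Move 4: P2 pit3 -> P1=[1,4,3,5,4,0](1) P2=[0,7,4,0,4,4](2)
Move 5: P2 pit2 -> P1=[1,4,3,5,4,0](1) P2=[0,7,0,1,5,5](3)
Move 6: P1 pit3 -> P1=[1,4,3,0,5,1](2) P2=[1,8,0,1,5,5](3)
Move 7: P2 pit3 -> P1=[1,4,3,0,5,1](2) P2=[1,8,0,0,6,5](3)
Move 8: P1 pit1 -> P1=[1,0,4,1,6,2](2) P2=[1,8,0,0,6,5](3)

Answer: 2 3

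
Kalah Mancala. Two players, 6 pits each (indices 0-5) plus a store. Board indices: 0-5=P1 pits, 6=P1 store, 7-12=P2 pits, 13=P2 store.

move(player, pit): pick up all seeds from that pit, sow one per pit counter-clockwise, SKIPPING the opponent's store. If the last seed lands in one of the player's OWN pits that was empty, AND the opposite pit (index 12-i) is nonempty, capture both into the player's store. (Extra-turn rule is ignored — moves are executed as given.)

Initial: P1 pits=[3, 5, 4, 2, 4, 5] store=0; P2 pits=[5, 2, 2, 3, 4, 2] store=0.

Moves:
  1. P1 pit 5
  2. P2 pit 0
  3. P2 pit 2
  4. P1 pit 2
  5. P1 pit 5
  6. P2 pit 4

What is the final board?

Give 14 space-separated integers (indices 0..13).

Answer: 4 6 1 4 5 0 3 0 4 0 6 0 5 3

Derivation:
Move 1: P1 pit5 -> P1=[3,5,4,2,4,0](1) P2=[6,3,3,4,4,2](0)
Move 2: P2 pit0 -> P1=[3,5,4,2,4,0](1) P2=[0,4,4,5,5,3](1)
Move 3: P2 pit2 -> P1=[3,5,4,2,4,0](1) P2=[0,4,0,6,6,4](2)
Move 4: P1 pit2 -> P1=[3,5,0,3,5,1](2) P2=[0,4,0,6,6,4](2)
Move 5: P1 pit5 -> P1=[3,5,0,3,5,0](3) P2=[0,4,0,6,6,4](2)
Move 6: P2 pit4 -> P1=[4,6,1,4,5,0](3) P2=[0,4,0,6,0,5](3)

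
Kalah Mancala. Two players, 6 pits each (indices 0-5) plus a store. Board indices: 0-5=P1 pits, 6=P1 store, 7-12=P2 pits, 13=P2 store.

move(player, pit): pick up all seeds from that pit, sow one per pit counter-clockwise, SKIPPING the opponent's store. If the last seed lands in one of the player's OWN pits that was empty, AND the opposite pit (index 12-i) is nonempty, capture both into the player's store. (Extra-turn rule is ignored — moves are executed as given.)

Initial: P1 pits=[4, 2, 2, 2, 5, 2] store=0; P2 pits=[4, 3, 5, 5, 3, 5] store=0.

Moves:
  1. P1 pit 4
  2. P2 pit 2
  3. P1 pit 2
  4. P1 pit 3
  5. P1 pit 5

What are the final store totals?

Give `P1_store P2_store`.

Move 1: P1 pit4 -> P1=[4,2,2,2,0,3](1) P2=[5,4,6,5,3,5](0)
Move 2: P2 pit2 -> P1=[5,3,2,2,0,3](1) P2=[5,4,0,6,4,6](1)
Move 3: P1 pit2 -> P1=[5,3,0,3,0,3](6) P2=[5,0,0,6,4,6](1)
Move 4: P1 pit3 -> P1=[5,3,0,0,1,4](7) P2=[5,0,0,6,4,6](1)
Move 5: P1 pit5 -> P1=[5,3,0,0,1,0](8) P2=[6,1,1,6,4,6](1)

Answer: 8 1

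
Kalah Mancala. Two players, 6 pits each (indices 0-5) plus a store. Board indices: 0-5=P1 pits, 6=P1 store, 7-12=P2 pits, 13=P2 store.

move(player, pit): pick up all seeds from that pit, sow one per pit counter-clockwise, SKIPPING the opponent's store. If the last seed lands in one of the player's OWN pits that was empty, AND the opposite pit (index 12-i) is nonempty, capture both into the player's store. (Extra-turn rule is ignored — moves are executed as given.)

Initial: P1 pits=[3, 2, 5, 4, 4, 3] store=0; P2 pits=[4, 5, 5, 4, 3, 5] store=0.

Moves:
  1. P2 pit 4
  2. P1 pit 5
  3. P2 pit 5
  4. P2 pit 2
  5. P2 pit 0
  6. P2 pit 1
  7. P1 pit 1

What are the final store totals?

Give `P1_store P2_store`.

Move 1: P2 pit4 -> P1=[4,2,5,4,4,3](0) P2=[4,5,5,4,0,6](1)
Move 2: P1 pit5 -> P1=[4,2,5,4,4,0](1) P2=[5,6,5,4,0,6](1)
Move 3: P2 pit5 -> P1=[5,3,6,5,5,0](1) P2=[5,6,5,4,0,0](2)
Move 4: P2 pit2 -> P1=[6,3,6,5,5,0](1) P2=[5,6,0,5,1,1](3)
Move 5: P2 pit0 -> P1=[6,3,6,5,5,0](1) P2=[0,7,1,6,2,2](3)
Move 6: P2 pit1 -> P1=[7,4,6,5,5,0](1) P2=[0,0,2,7,3,3](4)
Move 7: P1 pit1 -> P1=[7,0,7,6,6,1](1) P2=[0,0,2,7,3,3](4)

Answer: 1 4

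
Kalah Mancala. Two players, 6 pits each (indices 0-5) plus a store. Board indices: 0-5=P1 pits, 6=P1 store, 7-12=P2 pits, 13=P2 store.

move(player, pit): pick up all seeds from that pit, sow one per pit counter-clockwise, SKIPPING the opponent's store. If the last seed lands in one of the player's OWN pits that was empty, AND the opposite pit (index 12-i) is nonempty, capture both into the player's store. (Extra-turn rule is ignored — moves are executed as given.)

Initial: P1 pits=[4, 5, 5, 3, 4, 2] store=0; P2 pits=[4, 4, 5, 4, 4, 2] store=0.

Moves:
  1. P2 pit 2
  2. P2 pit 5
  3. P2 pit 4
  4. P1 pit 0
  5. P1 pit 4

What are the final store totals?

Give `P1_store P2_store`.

Move 1: P2 pit2 -> P1=[5,5,5,3,4,2](0) P2=[4,4,0,5,5,3](1)
Move 2: P2 pit5 -> P1=[6,6,5,3,4,2](0) P2=[4,4,0,5,5,0](2)
Move 3: P2 pit4 -> P1=[7,7,6,3,4,2](0) P2=[4,4,0,5,0,1](3)
Move 4: P1 pit0 -> P1=[0,8,7,4,5,3](1) P2=[5,4,0,5,0,1](3)
Move 5: P1 pit4 -> P1=[0,8,7,4,0,4](2) P2=[6,5,1,5,0,1](3)

Answer: 2 3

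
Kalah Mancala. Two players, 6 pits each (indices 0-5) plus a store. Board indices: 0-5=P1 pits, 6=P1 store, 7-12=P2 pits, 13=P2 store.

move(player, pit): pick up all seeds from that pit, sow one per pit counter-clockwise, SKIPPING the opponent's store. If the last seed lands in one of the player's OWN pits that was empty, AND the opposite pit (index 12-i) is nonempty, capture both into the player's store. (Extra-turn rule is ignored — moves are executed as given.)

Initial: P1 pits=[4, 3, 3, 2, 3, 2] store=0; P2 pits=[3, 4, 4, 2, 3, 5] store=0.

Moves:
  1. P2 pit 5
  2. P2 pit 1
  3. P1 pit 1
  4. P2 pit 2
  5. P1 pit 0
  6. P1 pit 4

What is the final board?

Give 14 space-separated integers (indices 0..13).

Move 1: P2 pit5 -> P1=[5,4,4,3,3,2](0) P2=[3,4,4,2,3,0](1)
Move 2: P2 pit1 -> P1=[0,4,4,3,3,2](0) P2=[3,0,5,3,4,0](7)
Move 3: P1 pit1 -> P1=[0,0,5,4,4,3](0) P2=[3,0,5,3,4,0](7)
Move 4: P2 pit2 -> P1=[1,0,5,4,4,3](0) P2=[3,0,0,4,5,1](8)
Move 5: P1 pit0 -> P1=[0,0,5,4,4,3](6) P2=[3,0,0,4,0,1](8)
Move 6: P1 pit4 -> P1=[0,0,5,4,0,4](7) P2=[4,1,0,4,0,1](8)

Answer: 0 0 5 4 0 4 7 4 1 0 4 0 1 8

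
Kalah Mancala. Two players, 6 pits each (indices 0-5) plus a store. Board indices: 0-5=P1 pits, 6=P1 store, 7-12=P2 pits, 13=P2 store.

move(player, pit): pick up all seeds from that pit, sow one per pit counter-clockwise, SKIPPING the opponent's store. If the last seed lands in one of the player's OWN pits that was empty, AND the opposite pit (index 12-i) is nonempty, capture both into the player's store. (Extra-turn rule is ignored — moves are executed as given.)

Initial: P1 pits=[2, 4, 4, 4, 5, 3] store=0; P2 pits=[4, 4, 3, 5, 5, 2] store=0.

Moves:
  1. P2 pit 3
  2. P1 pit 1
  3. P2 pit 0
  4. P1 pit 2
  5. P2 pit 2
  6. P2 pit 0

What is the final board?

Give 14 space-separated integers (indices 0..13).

Move 1: P2 pit3 -> P1=[3,5,4,4,5,3](0) P2=[4,4,3,0,6,3](1)
Move 2: P1 pit1 -> P1=[3,0,5,5,6,4](1) P2=[4,4,3,0,6,3](1)
Move 3: P2 pit0 -> P1=[3,0,5,5,6,4](1) P2=[0,5,4,1,7,3](1)
Move 4: P1 pit2 -> P1=[3,0,0,6,7,5](2) P2=[1,5,4,1,7,3](1)
Move 5: P2 pit2 -> P1=[3,0,0,6,7,5](2) P2=[1,5,0,2,8,4](2)
Move 6: P2 pit0 -> P1=[3,0,0,6,7,5](2) P2=[0,6,0,2,8,4](2)

Answer: 3 0 0 6 7 5 2 0 6 0 2 8 4 2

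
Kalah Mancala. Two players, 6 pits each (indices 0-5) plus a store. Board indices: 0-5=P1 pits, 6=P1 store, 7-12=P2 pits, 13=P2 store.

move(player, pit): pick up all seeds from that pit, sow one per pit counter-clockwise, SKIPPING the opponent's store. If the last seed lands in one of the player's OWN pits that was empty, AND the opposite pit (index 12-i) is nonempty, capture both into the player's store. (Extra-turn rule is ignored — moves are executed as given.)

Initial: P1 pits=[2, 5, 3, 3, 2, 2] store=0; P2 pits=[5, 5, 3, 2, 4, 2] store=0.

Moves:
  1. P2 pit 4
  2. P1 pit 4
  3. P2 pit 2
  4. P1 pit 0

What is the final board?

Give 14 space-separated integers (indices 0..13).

Answer: 0 7 4 4 0 3 1 5 5 0 3 1 4 1

Derivation:
Move 1: P2 pit4 -> P1=[3,6,3,3,2,2](0) P2=[5,5,3,2,0,3](1)
Move 2: P1 pit4 -> P1=[3,6,3,3,0,3](1) P2=[5,5,3,2,0,3](1)
Move 3: P2 pit2 -> P1=[3,6,3,3,0,3](1) P2=[5,5,0,3,1,4](1)
Move 4: P1 pit0 -> P1=[0,7,4,4,0,3](1) P2=[5,5,0,3,1,4](1)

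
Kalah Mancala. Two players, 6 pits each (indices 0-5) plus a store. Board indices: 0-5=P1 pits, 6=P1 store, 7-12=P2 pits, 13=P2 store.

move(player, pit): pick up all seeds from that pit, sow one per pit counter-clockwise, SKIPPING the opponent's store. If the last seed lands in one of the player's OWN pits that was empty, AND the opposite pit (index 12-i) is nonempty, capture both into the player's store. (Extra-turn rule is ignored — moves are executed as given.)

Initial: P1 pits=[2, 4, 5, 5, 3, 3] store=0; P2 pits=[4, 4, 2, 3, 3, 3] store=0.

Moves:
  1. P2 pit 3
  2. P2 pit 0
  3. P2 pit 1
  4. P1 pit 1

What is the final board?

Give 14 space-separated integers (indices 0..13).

Answer: 2 0 6 6 4 4 0 0 0 4 2 6 5 2

Derivation:
Move 1: P2 pit3 -> P1=[2,4,5,5,3,3](0) P2=[4,4,2,0,4,4](1)
Move 2: P2 pit0 -> P1=[2,4,5,5,3,3](0) P2=[0,5,3,1,5,4](1)
Move 3: P2 pit1 -> P1=[2,4,5,5,3,3](0) P2=[0,0,4,2,6,5](2)
Move 4: P1 pit1 -> P1=[2,0,6,6,4,4](0) P2=[0,0,4,2,6,5](2)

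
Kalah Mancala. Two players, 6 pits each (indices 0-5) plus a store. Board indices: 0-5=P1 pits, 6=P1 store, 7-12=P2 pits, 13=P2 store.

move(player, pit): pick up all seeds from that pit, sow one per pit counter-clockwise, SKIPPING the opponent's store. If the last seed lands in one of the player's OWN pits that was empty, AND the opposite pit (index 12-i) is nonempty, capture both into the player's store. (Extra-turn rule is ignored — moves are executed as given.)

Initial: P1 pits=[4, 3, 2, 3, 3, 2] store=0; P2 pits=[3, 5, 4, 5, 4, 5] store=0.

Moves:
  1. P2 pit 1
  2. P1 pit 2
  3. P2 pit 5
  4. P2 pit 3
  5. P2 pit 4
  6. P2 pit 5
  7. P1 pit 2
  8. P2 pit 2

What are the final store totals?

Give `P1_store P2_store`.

Move 1: P2 pit1 -> P1=[4,3,2,3,3,2](0) P2=[3,0,5,6,5,6](1)
Move 2: P1 pit2 -> P1=[4,3,0,4,4,2](0) P2=[3,0,5,6,5,6](1)
Move 3: P2 pit5 -> P1=[5,4,1,5,5,2](0) P2=[3,0,5,6,5,0](2)
Move 4: P2 pit3 -> P1=[6,5,2,5,5,2](0) P2=[3,0,5,0,6,1](3)
Move 5: P2 pit4 -> P1=[7,6,3,6,5,2](0) P2=[3,0,5,0,0,2](4)
Move 6: P2 pit5 -> P1=[8,6,3,6,5,2](0) P2=[3,0,5,0,0,0](5)
Move 7: P1 pit2 -> P1=[8,6,0,7,6,3](0) P2=[3,0,5,0,0,0](5)
Move 8: P2 pit2 -> P1=[9,6,0,7,6,3](0) P2=[3,0,0,1,1,1](6)

Answer: 0 6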